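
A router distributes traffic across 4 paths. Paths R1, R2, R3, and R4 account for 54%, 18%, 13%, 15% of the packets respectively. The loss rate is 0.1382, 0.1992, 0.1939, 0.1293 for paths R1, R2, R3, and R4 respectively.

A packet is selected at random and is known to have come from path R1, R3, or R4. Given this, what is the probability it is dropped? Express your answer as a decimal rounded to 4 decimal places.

P(L|S) ≈ 0.1454

Let S = {R1, R3, R4}.
P(S) = 0.54 + 0.13 + 0.15 = 0.82.
P(L ∩ S) = 0.1382·0.54 + 0.1939·0.13 + 0.1293·0.15 = 0.074628 + 0.025207 + 0.019395 = 0.11923.
P(L | S) = 0.11923 / 0.82 = 0.145402…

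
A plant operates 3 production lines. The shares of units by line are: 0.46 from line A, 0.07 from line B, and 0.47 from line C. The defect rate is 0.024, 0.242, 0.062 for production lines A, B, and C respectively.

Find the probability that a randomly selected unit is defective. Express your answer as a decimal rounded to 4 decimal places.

P(D) = P(D|A)·P(A) + P(D|B)·P(B) + P(D|C)·P(C)
      = 0.024·0.46 + 0.242·0.07 + 0.062·0.47
      = 0.01104 + 0.01694 + 0.02914 = 0.05712

0.0571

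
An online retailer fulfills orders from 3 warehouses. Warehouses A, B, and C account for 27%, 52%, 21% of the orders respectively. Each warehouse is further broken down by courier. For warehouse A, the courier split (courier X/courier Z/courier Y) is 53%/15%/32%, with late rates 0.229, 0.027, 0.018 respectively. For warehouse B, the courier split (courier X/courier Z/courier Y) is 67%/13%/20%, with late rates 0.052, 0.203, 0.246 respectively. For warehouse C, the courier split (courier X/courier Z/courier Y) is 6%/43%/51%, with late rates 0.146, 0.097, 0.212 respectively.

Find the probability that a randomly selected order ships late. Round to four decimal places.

P(L|A) = 0.53·0.229 + 0.15·0.027 + 0.32·0.018 = 0.12137 + 0.00405 + 0.00576 = 0.13118
P(L|B) = 0.67·0.052 + 0.13·0.203 + 0.2·0.246 = 0.03484 + 0.02639 + 0.0492 = 0.11043
P(L|C) = 0.06·0.146 + 0.43·0.097 + 0.51·0.212 = 0.00876 + 0.04171 + 0.10812 = 0.15859
By total probability over the outer partition,
P(L) = 0.27·0.13118 + 0.52·0.11043 + 0.21·0.15859
      = 0.0354186 + 0.0574236 + 0.0333039 = 0.1261461

P(L) ≈ 0.1261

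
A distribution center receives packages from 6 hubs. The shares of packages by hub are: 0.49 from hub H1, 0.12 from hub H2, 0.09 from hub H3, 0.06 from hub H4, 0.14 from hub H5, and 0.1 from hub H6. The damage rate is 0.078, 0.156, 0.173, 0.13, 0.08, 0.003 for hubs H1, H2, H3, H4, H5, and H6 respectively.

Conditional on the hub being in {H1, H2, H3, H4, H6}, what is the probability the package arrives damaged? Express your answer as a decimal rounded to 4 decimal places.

Let S = {H1, H2, H3, H4, H6}.
P(S) = 0.49 + 0.12 + 0.09 + 0.06 + 0.1 = 0.86.
P(D ∩ S) = 0.078·0.49 + 0.156·0.12 + 0.173·0.09 + 0.13·0.06 + 0.003·0.1 = 0.03822 + 0.01872 + 0.01557 + 0.0078 + 0.0003 = 0.08061.
P(D | S) = 0.08061 / 0.86 = 0.093733…

P(D|S) ≈ 0.0937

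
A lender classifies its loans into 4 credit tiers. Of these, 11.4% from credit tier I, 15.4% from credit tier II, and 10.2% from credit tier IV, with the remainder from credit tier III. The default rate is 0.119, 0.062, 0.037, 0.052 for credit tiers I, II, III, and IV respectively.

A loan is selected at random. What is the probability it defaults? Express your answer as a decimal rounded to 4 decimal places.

P(III) = 1 − (0.114 + 0.154 + 0.102) = 0.63.
P(D) = P(D|I)·P(I) + P(D|II)·P(II) + P(D|III)·P(III) + P(D|IV)·P(IV)
      = 0.119·0.114 + 0.062·0.154 + 0.037·0.63 + 0.052·0.102
      = 0.013566 + 0.009548 + 0.02331 + 0.005304 = 0.051728

0.0517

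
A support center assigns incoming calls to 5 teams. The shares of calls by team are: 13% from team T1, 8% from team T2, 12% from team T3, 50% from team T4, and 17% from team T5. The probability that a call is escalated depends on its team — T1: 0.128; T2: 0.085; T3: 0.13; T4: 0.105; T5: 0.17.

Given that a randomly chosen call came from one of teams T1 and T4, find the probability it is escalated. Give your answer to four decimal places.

0.1097

Let S = {T1, T4}.
P(S) = 0.13 + 0.5 = 0.63.
P(E ∩ S) = 0.128·0.13 + 0.105·0.5 = 0.01664 + 0.0525 = 0.06914.
P(E | S) = 0.06914 / 0.63 = 0.109746…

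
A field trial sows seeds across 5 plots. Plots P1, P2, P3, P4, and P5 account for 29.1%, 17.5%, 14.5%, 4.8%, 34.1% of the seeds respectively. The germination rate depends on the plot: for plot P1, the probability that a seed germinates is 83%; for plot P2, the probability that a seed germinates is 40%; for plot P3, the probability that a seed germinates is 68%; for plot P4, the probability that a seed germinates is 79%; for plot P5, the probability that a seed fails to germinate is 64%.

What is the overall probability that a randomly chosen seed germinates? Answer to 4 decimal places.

P(G|P5) = 1 − 0.64 = 0.36.
P(G) = P(G|P1)·P(P1) + P(G|P2)·P(P2) + P(G|P3)·P(P3) + P(G|P4)·P(P4) + P(G|P5)·P(P5)
      = 0.83·0.291 + 0.4·0.175 + 0.68·0.145 + 0.79·0.048 + 0.36·0.341
      = 0.24153 + 0.07 + 0.0986 + 0.03792 + 0.12276 = 0.57081

P(G) ≈ 0.5708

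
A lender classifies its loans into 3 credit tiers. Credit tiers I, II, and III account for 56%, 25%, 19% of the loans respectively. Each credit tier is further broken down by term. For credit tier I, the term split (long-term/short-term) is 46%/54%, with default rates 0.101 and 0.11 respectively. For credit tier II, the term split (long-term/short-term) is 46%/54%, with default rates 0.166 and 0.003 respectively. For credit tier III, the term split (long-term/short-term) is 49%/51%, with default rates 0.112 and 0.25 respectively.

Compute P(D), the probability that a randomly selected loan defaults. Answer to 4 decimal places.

P(D|I) = 0.46·0.101 + 0.54·0.11 = 0.04646 + 0.0594 = 0.10586
P(D|II) = 0.46·0.166 + 0.54·0.003 = 0.07636 + 0.00162 = 0.07798
P(D|III) = 0.49·0.112 + 0.51·0.25 = 0.05488 + 0.1275 = 0.18238
By total probability over the outer partition,
P(D) = 0.56·0.10586 + 0.25·0.07798 + 0.19·0.18238
      = 0.0592816 + 0.019495 + 0.0346522 = 0.1134288

P(D) ≈ 0.1134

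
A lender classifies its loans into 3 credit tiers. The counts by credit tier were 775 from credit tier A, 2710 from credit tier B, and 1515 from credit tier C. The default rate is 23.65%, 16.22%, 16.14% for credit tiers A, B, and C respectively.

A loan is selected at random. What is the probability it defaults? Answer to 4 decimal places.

Total: 775 + 2710 + 1515 = 5000.
P(A) = 775/5000 = 0.155. P(B) = 2710/5000 = 0.542. P(C) = 1515/5000 = 0.303.
P(D) = P(D|A)·P(A) + P(D|B)·P(B) + P(D|C)·P(C)
      = 0.2365·0.155 + 0.1622·0.542 + 0.1614·0.303
      = 0.0366575 + 0.0879124 + 0.0489042 = 0.1734741

P(D) ≈ 0.1735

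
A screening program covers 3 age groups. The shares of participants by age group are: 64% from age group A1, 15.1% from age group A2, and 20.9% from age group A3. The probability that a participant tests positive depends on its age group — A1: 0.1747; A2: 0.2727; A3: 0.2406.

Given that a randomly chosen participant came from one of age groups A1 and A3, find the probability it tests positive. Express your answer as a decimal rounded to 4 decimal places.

0.1909

Let S = {A1, A3}.
P(S) = 0.64 + 0.209 = 0.849.
P(T ∩ S) = 0.1747·0.64 + 0.2406·0.209 = 0.111808 + 0.0502854 = 0.1620934.
P(T | S) = 0.1620934 / 0.849 = 0.190923…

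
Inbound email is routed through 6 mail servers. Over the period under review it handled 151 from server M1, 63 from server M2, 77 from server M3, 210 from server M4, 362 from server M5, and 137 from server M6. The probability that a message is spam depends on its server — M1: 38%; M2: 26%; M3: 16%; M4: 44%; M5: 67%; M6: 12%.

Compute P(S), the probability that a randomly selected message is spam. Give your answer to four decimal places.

Total: 151 + 63 + 77 + 210 + 362 + 137 = 1000.
P(M1) = 151/1000 = 0.151. P(M2) = 63/1000 = 0.063. P(M3) = 77/1000 = 0.077. P(M4) = 210/1000 = 0.21. P(M5) = 362/1000 = 0.362. P(M6) = 137/1000 = 0.137.
Using total probability over the partition,
P(S) = P(S|M1)·P(M1) + P(S|M2)·P(M2) + P(S|M3)·P(M3) + P(S|M4)·P(M4) + P(S|M5)·P(M5) + P(S|M6)·P(M6)
      = 0.38·0.151 + 0.26·0.063 + 0.16·0.077 + 0.44·0.21 + 0.67·0.362 + 0.12·0.137
      = 0.05738 + 0.01638 + 0.01232 + 0.0924 + 0.24254 + 0.01644 = 0.43746

0.4375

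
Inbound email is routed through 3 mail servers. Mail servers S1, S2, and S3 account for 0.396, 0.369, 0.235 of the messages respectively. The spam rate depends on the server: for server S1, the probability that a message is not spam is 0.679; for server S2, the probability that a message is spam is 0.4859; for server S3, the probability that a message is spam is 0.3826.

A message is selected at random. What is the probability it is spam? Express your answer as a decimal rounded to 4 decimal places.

P(S|S1) = 1 − 0.679 = 0.321.
Summing over the partition,
P(S) = P(S|S1)·P(S1) + P(S|S2)·P(S2) + P(S|S3)·P(S3)
      = 0.321·0.396 + 0.4859·0.369 + 0.3826·0.235
      = 0.127116 + 0.1792971 + 0.089911 = 0.3963241

0.3963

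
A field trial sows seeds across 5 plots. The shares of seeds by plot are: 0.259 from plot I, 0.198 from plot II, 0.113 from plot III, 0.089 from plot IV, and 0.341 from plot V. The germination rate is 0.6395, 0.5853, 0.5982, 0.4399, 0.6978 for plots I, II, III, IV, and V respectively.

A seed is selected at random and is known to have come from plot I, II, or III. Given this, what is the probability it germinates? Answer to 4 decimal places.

Let S = {I, II, III}.
P(S) = 0.259 + 0.198 + 0.113 = 0.57.
P(G ∩ S) = 0.6395·0.259 + 0.5853·0.198 + 0.5982·0.113 = 0.1656305 + 0.1158894 + 0.0675966 = 0.3491165.
P(G | S) = 0.3491165 / 0.57 = 0.612485…

0.6125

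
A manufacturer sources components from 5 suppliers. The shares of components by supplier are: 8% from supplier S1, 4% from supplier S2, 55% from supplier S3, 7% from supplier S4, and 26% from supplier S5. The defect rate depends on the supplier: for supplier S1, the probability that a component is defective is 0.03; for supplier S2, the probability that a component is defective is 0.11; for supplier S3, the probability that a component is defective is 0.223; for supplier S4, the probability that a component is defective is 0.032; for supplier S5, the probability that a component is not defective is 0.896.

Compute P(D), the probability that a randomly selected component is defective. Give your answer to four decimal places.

P(D|S5) = 1 − 0.896 = 0.104.
P(D) = P(D|S1)·P(S1) + P(D|S2)·P(S2) + P(D|S3)·P(S3) + P(D|S4)·P(S4) + P(D|S5)·P(S5)
      = 0.03·0.08 + 0.11·0.04 + 0.223·0.55 + 0.032·0.07 + 0.104·0.26
      = 0.0024 + 0.0044 + 0.12265 + 0.00224 + 0.02704 = 0.15873

P(D) ≈ 0.1587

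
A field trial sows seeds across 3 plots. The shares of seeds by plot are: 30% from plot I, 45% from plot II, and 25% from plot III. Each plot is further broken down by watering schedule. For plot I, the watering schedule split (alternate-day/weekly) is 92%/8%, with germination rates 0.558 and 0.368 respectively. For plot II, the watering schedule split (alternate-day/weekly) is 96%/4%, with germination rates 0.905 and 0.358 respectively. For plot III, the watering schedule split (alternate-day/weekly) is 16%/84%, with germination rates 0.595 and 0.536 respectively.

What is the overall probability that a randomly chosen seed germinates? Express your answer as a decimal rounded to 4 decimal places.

P(G) ≈ 0.6966

P(G|I) = 0.92·0.558 + 0.08·0.368 = 0.51336 + 0.02944 = 0.5428
P(G|II) = 0.96·0.905 + 0.04·0.358 = 0.8688 + 0.01432 = 0.88312
P(G|III) = 0.16·0.595 + 0.84·0.536 = 0.0952 + 0.45024 = 0.54544
By total probability over the outer partition,
P(G) = 0.3·0.5428 + 0.45·0.88312 + 0.25·0.54544
      = 0.16284 + 0.397404 + 0.13636 = 0.696604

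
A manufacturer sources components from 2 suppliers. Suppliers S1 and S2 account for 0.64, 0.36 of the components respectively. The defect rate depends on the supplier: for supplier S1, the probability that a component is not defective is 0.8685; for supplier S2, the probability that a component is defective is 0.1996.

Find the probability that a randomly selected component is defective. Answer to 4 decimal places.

P(D|S1) = 1 − 0.8685 = 0.1315.
P(D) = P(D|S1)·P(S1) + P(D|S2)·P(S2)
      = 0.1315·0.64 + 0.1996·0.36
      = 0.08416 + 0.071856 = 0.156016

P(D) ≈ 0.1560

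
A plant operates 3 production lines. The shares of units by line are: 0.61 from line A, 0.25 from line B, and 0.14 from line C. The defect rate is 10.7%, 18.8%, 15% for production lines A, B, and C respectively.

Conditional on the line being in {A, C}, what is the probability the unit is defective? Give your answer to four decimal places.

0.1150

Let S = {A, C}.
P(S) = 0.61 + 0.14 = 0.75.
P(D ∩ S) = 0.107·0.61 + 0.15·0.14 = 0.06527 + 0.021 = 0.08627.
P(D | S) = 0.08627 / 0.75 = 0.115027…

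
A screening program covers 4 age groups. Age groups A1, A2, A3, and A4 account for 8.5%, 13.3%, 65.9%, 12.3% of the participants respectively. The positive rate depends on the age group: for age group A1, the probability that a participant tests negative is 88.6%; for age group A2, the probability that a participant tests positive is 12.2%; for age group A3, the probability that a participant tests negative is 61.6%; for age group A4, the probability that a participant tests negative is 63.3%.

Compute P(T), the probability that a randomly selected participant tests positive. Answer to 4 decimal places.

0.3241

P(T|A1) = 1 − 0.886 = 0.114.
P(T|A3) = 1 − 0.616 = 0.384.
P(T|A4) = 1 − 0.633 = 0.367.
P(T) = P(T|A1)·P(A1) + P(T|A2)·P(A2) + P(T|A3)·P(A3) + P(T|A4)·P(A4)
      = 0.114·0.085 + 0.122·0.133 + 0.384·0.659 + 0.367·0.123
      = 0.00969 + 0.016226 + 0.253056 + 0.045141 = 0.324113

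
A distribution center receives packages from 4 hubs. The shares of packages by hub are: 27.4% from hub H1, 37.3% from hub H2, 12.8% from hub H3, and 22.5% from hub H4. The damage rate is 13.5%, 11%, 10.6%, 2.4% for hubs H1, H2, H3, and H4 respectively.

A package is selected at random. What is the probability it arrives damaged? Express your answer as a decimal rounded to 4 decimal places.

P(D) ≈ 0.0970

Summing over the partition,
P(D) = P(D|H1)·P(H1) + P(D|H2)·P(H2) + P(D|H3)·P(H3) + P(D|H4)·P(H4)
      = 0.135·0.274 + 0.11·0.373 + 0.106·0.128 + 0.024·0.225
      = 0.03699 + 0.04103 + 0.013568 + 0.0054 = 0.096988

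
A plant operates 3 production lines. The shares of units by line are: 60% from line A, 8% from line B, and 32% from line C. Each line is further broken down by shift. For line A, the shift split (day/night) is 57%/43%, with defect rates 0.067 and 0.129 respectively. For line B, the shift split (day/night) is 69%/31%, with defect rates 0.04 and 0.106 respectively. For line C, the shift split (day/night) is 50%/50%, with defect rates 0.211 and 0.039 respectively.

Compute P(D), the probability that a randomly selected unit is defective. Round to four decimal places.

0.1010

P(D|A) = 0.57·0.067 + 0.43·0.129 = 0.03819 + 0.05547 = 0.09366
P(D|B) = 0.69·0.04 + 0.31·0.106 = 0.0276 + 0.03286 = 0.06046
P(D|C) = 0.5·0.211 + 0.5·0.039 = 0.1055 + 0.0195 = 0.125
By total probability over the outer partition,
P(D) = 0.6·0.09366 + 0.08·0.06046 + 0.32·0.125
      = 0.056196 + 0.0048368 + 0.04 = 0.1010328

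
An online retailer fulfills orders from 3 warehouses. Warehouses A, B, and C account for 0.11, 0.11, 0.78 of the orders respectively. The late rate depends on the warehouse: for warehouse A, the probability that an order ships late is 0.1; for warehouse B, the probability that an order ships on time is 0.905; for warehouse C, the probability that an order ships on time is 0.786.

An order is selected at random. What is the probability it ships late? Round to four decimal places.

P(L) ≈ 0.1884

P(L|B) = 1 − 0.905 = 0.095.
P(L|C) = 1 − 0.786 = 0.214.
P(L) = P(L|A)·P(A) + P(L|B)·P(B) + P(L|C)·P(C)
      = 0.1·0.11 + 0.095·0.11 + 0.214·0.78
      = 0.011 + 0.01045 + 0.16692 = 0.18837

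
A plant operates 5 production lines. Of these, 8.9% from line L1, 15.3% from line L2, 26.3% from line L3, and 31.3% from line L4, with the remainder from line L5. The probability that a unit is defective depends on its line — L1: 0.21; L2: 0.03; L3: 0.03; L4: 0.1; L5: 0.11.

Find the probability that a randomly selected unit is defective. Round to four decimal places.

P(D) ≈ 0.0825

P(L5) = 1 − (0.089 + 0.153 + 0.263 + 0.313) = 0.182.
P(D) = P(D|L1)·P(L1) + P(D|L2)·P(L2) + P(D|L3)·P(L3) + P(D|L4)·P(L4) + P(D|L5)·P(L5)
      = 0.21·0.089 + 0.03·0.153 + 0.03·0.263 + 0.1·0.313 + 0.11·0.182
      = 0.01869 + 0.00459 + 0.00789 + 0.0313 + 0.02002 = 0.08249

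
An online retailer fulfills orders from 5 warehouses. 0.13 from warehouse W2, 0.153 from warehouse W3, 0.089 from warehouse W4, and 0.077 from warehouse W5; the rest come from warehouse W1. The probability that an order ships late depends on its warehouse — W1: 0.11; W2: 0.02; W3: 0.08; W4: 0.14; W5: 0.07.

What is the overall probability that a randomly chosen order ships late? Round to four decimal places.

P(W1) = 1 − (0.13 + 0.153 + 0.089 + 0.077) = 0.551.
P(L) = P(L|W1)·P(W1) + P(L|W2)·P(W2) + P(L|W3)·P(W3) + P(L|W4)·P(W4) + P(L|W5)·P(W5)
      = 0.11·0.551 + 0.02·0.13 + 0.08·0.153 + 0.14·0.089 + 0.07·0.077
      = 0.06061 + 0.0026 + 0.01224 + 0.01246 + 0.00539 = 0.0933

0.0933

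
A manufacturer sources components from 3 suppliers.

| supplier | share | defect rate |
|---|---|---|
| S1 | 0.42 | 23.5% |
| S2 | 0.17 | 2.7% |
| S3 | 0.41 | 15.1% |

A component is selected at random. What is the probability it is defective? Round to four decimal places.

0.1652

P(D) = P(D|S1)·P(S1) + P(D|S2)·P(S2) + P(D|S3)·P(S3)
      = 0.235·0.42 + 0.027·0.17 + 0.151·0.41
      = 0.0987 + 0.00459 + 0.06191 = 0.1652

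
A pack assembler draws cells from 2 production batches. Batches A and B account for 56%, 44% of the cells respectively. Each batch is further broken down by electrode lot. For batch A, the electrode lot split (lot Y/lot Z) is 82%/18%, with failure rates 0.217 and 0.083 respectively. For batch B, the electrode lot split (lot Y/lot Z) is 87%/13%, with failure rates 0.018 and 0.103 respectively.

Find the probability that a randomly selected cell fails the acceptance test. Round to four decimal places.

0.1208

P(F|A) = 0.82·0.217 + 0.18·0.083 = 0.17794 + 0.01494 = 0.19288
P(F|B) = 0.87·0.018 + 0.13·0.103 = 0.01566 + 0.01339 = 0.02905
By total probability over the outer partition,
P(F) = 0.56·0.19288 + 0.44·0.02905
      = 0.1080128 + 0.012782 = 0.1207948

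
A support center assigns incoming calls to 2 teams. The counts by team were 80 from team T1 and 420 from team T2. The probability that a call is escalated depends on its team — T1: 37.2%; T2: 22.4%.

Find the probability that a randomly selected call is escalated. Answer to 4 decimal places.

P(E) ≈ 0.2477

Total: 80 + 420 = 500.
P(T1) = 80/500 = 0.16. P(T2) = 420/500 = 0.84.
P(E) = P(E|T1)·P(T1) + P(E|T2)·P(T2)
      = 0.372·0.16 + 0.224·0.84
      = 0.05952 + 0.18816 = 0.24768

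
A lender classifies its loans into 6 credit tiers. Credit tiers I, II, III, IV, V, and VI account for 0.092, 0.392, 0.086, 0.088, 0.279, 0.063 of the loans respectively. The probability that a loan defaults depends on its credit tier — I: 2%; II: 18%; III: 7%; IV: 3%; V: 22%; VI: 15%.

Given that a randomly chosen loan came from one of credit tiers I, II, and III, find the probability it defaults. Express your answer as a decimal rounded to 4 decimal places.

Let S = {I, II, III}.
P(S) = 0.092 + 0.392 + 0.086 = 0.57.
P(D ∩ S) = 0.02·0.092 + 0.18·0.392 + 0.07·0.086 = 0.00184 + 0.07056 + 0.00602 = 0.07842.
P(D | S) = 0.07842 / 0.57 = 0.137579…

P(D|S) ≈ 0.1376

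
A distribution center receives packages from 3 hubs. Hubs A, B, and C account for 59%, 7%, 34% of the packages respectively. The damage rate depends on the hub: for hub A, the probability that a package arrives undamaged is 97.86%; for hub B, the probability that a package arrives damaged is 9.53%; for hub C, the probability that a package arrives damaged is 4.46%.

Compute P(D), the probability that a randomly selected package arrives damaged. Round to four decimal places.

P(D|A) = 1 − 0.9786 = 0.0214.
P(D) = P(D|A)·P(A) + P(D|B)·P(B) + P(D|C)·P(C)
      = 0.0214·0.59 + 0.0953·0.07 + 0.0446·0.34
      = 0.012626 + 0.006671 + 0.015164 = 0.034461

P(D) ≈ 0.0345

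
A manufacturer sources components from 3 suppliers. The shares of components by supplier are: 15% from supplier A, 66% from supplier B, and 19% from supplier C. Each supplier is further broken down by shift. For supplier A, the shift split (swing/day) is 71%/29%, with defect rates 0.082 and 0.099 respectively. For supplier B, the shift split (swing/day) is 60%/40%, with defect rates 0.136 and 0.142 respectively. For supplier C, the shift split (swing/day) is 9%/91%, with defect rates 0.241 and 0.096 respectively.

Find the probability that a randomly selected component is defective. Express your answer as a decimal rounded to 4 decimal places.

P(D) ≈ 0.1251

P(D|A) = 0.71·0.082 + 0.29·0.099 = 0.05822 + 0.02871 = 0.08693
P(D|B) = 0.6·0.136 + 0.4·0.142 = 0.0816 + 0.0568 = 0.1384
P(D|C) = 0.09·0.241 + 0.91·0.096 = 0.02169 + 0.08736 = 0.10905
By total probability over the outer partition,
P(D) = 0.15·0.08693 + 0.66·0.1384 + 0.19·0.10905
      = 0.0130395 + 0.091344 + 0.0207195 = 0.125103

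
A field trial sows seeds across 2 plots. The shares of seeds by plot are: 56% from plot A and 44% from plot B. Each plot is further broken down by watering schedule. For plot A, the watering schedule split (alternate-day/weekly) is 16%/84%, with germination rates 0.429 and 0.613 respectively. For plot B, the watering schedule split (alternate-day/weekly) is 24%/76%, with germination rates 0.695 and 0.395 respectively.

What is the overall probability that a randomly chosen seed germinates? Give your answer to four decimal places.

0.5323

P(G|A) = 0.16·0.429 + 0.84·0.613 = 0.06864 + 0.51492 = 0.58356
P(G|B) = 0.24·0.695 + 0.76·0.395 = 0.1668 + 0.3002 = 0.467
By total probability over the outer partition,
P(G) = 0.56·0.58356 + 0.44·0.467
      = 0.3267936 + 0.20548 = 0.5322736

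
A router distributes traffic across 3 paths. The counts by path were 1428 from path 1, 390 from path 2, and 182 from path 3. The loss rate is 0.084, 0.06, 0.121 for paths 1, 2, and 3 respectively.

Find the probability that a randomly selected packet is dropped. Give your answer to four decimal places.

Total: 1428 + 390 + 182 = 2000.
P(1) = 1428/2000 = 0.714. P(2) = 390/2000 = 0.195. P(3) = 182/2000 = 0.091.
P(L) = P(L|1)·P(1) + P(L|2)·P(2) + P(L|3)·P(3)
      = 0.084·0.714 + 0.06·0.195 + 0.121·0.091
      = 0.059976 + 0.0117 + 0.011011 = 0.082687

0.0827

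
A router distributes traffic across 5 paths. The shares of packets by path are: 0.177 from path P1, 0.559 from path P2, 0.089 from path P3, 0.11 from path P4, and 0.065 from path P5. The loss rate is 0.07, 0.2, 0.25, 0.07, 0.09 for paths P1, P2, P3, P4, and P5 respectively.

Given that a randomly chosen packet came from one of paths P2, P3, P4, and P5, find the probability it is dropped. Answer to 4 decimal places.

Let S = {P2, P3, P4, P5}.
P(S) = 0.559 + 0.089 + 0.11 + 0.065 = 0.823.
P(L ∩ S) = 0.2·0.559 + 0.25·0.089 + 0.07·0.11 + 0.09·0.065 = 0.1118 + 0.02225 + 0.0077 + 0.00585 = 0.1476.
P(L | S) = 0.1476 / 0.823 = 0.179344…

P(L|S) ≈ 0.1793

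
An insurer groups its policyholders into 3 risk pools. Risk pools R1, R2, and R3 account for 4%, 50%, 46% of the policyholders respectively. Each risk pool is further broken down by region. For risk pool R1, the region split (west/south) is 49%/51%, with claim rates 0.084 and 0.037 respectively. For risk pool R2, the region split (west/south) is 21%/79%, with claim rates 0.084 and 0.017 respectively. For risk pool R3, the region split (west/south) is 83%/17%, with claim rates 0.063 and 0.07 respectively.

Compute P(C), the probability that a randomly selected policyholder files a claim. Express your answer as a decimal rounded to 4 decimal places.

P(C|R1) = 0.49·0.084 + 0.51·0.037 = 0.04116 + 0.01887 = 0.06003
P(C|R2) = 0.21·0.084 + 0.79·0.017 = 0.01764 + 0.01343 = 0.03107
P(C|R3) = 0.83·0.063 + 0.17·0.07 = 0.05229 + 0.0119 = 0.06419
Then overall,
P(C) = 0.04·0.06003 + 0.5·0.03107 + 0.46·0.06419
      = 0.0024012 + 0.015535 + 0.0295274 = 0.0474636

0.0475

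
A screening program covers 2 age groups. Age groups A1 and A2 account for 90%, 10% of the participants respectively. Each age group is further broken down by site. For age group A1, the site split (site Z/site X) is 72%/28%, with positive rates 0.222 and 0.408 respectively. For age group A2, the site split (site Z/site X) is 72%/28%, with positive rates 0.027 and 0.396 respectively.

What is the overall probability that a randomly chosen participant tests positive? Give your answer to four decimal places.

P(T|A1) = 0.72·0.222 + 0.28·0.408 = 0.15984 + 0.11424 = 0.27408
P(T|A2) = 0.72·0.027 + 0.28·0.396 = 0.01944 + 0.11088 = 0.13032
Then overall,
P(T) = 0.9·0.27408 + 0.1·0.13032
      = 0.246672 + 0.013032 = 0.259704

P(T) ≈ 0.2597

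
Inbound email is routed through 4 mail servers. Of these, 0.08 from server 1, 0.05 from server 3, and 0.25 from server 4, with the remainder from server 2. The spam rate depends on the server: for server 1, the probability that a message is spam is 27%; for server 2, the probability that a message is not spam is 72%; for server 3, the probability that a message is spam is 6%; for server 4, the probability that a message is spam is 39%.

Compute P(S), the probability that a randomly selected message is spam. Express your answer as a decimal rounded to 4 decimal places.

P(2) = 1 − (0.08 + 0.05 + 0.25) = 0.62.
P(S|2) = 1 − 0.72 = 0.28.
P(S) = P(S|1)·P(1) + P(S|2)·P(2) + P(S|3)·P(3) + P(S|4)·P(4)
      = 0.27·0.08 + 0.28·0.62 + 0.06·0.05 + 0.39·0.25
      = 0.0216 + 0.1736 + 0.003 + 0.0975 = 0.2957

0.2957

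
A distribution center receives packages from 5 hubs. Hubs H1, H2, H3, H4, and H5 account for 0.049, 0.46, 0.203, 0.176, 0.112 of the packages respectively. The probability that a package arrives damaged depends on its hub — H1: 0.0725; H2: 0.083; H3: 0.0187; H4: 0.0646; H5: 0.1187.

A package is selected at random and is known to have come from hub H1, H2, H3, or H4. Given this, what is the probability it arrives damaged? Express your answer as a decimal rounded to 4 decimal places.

Let S = {H1, H2, H3, H4}.
P(S) = 0.049 + 0.46 + 0.203 + 0.176 = 0.888.
P(D ∩ S) = 0.0725·0.049 + 0.083·0.46 + 0.0187·0.203 + 0.0646·0.176 = 0.0035525 + 0.03818 + 0.0037961 + 0.0113696 = 0.0568982.
P(D | S) = 0.0568982 / 0.888 = 0.064075…

0.0641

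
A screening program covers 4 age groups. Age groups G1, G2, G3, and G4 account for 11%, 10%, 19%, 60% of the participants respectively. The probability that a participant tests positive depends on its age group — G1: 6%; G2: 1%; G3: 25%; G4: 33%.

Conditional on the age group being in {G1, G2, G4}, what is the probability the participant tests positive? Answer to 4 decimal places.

P(T|S) ≈ 0.2538

Let S = {G1, G2, G4}.
P(S) = 0.11 + 0.1 + 0.6 = 0.81.
P(T ∩ S) = 0.06·0.11 + 0.01·0.1 + 0.33·0.6 = 0.0066 + 0.001 + 0.198 = 0.2056.
P(T | S) = 0.2056 / 0.81 = 0.253827…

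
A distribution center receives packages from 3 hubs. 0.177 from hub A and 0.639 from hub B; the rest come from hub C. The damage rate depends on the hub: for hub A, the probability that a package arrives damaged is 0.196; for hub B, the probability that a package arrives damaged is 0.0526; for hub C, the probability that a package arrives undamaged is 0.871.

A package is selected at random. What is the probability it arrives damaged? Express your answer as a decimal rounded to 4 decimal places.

0.0920

P(C) = 1 − (0.177 + 0.639) = 0.184.
P(D|C) = 1 − 0.871 = 0.129.
Summing over the partition,
P(D) = P(D|A)·P(A) + P(D|B)·P(B) + P(D|C)·P(C)
      = 0.196·0.177 + 0.0526·0.639 + 0.129·0.184
      = 0.034692 + 0.0336114 + 0.023736 = 0.0920394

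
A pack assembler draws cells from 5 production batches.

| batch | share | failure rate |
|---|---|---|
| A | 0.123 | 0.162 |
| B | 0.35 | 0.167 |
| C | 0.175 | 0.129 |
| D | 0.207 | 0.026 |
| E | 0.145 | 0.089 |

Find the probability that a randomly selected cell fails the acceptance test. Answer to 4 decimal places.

P(F) = P(F|A)·P(A) + P(F|B)·P(B) + P(F|C)·P(C) + P(F|D)·P(D) + P(F|E)·P(E)
      = 0.162·0.123 + 0.167·0.35 + 0.129·0.175 + 0.026·0.207 + 0.089·0.145
      = 0.019926 + 0.05845 + 0.022575 + 0.005382 + 0.012905 = 0.119238

P(F) ≈ 0.1192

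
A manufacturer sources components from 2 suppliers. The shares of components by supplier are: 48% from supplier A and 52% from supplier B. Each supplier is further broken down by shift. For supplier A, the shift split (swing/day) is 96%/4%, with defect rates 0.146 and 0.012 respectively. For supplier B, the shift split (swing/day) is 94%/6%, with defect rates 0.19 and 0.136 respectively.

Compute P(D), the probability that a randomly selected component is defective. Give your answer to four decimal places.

P(D|A) = 0.96·0.146 + 0.04·0.012 = 0.14016 + 0.00048 = 0.14064
P(D|B) = 0.94·0.19 + 0.06·0.136 = 0.1786 + 0.00816 = 0.18676
By total probability over the outer partition,
P(D) = 0.48·0.14064 + 0.52·0.18676
      = 0.0675072 + 0.0971152 = 0.1646224

0.1646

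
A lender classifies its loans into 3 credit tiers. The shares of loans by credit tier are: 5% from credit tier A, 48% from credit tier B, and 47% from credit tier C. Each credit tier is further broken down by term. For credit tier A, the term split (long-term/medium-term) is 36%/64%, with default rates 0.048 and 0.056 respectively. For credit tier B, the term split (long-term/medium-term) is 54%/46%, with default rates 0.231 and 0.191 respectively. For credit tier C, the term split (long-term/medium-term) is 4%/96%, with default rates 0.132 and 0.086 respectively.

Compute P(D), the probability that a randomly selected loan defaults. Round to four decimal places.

P(D) ≈ 0.1460

P(D|A) = 0.36·0.048 + 0.64·0.056 = 0.01728 + 0.03584 = 0.05312
P(D|B) = 0.54·0.231 + 0.46·0.191 = 0.12474 + 0.08786 = 0.2126
P(D|C) = 0.04·0.132 + 0.96·0.086 = 0.00528 + 0.08256 = 0.08784
Then overall,
P(D) = 0.05·0.05312 + 0.48·0.2126 + 0.47·0.08784
      = 0.002656 + 0.102048 + 0.0412848 = 0.1459888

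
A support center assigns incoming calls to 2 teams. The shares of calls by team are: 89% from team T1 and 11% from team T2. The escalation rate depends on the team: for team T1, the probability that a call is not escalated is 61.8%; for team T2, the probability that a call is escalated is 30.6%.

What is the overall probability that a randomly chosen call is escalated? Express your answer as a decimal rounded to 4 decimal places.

0.3736

P(E|T1) = 1 − 0.618 = 0.382.
P(E) = P(E|T1)·P(T1) + P(E|T2)·P(T2)
      = 0.382·0.89 + 0.306·0.11
      = 0.33998 + 0.03366 = 0.37364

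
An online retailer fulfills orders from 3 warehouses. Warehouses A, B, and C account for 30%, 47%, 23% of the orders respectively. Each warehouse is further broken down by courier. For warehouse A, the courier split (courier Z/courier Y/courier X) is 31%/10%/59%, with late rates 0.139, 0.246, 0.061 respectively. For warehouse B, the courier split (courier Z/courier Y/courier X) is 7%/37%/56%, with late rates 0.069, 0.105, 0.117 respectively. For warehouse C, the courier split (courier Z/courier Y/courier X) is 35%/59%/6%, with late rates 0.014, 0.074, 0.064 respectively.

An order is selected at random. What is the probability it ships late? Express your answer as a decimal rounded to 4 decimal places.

P(L) ≈ 0.0945

P(L|A) = 0.31·0.139 + 0.1·0.246 + 0.59·0.061 = 0.04309 + 0.0246 + 0.03599 = 0.10368
P(L|B) = 0.07·0.069 + 0.37·0.105 + 0.56·0.117 = 0.00483 + 0.03885 + 0.06552 = 0.1092
P(L|C) = 0.35·0.014 + 0.59·0.074 + 0.06·0.064 = 0.0049 + 0.04366 + 0.00384 = 0.0524
Then overall,
P(L) = 0.3·0.10368 + 0.47·0.1092 + 0.23·0.0524
      = 0.031104 + 0.051324 + 0.012052 = 0.09448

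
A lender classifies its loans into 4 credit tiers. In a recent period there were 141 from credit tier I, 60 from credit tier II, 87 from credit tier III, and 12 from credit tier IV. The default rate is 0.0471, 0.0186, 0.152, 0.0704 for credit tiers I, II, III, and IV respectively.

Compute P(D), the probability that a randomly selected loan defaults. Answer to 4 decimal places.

Total: 141 + 60 + 87 + 12 = 300.
P(I) = 141/300 = 0.47. P(II) = 60/300 = 0.2. P(III) = 87/300 = 0.29. P(IV) = 12/300 = 0.04.
By the law of total probability,
P(D) = P(D|I)·P(I) + P(D|II)·P(II) + P(D|III)·P(III) + P(D|IV)·P(IV)
      = 0.0471·0.47 + 0.0186·0.2 + 0.152·0.29 + 0.0704·0.04
      = 0.022137 + 0.00372 + 0.04408 + 0.002816 = 0.072753

P(D) ≈ 0.0728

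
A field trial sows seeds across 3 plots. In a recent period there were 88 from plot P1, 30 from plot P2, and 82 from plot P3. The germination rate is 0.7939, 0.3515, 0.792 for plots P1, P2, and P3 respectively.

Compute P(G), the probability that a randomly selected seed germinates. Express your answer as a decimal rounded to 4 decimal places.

Total: 88 + 30 + 82 = 200.
P(P1) = 88/200 = 0.44. P(P2) = 30/200 = 0.15. P(P3) = 82/200 = 0.41.
P(G) = P(G|P1)·P(P1) + P(G|P2)·P(P2) + P(G|P3)·P(P3)
      = 0.7939·0.44 + 0.3515·0.15 + 0.792·0.41
      = 0.349316 + 0.052725 + 0.32472 = 0.726761

P(G) ≈ 0.7268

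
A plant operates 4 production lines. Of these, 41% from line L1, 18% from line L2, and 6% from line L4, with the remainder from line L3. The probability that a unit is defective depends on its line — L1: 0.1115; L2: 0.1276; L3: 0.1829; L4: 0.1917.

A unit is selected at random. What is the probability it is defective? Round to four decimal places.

P(L3) = 1 − (0.41 + 0.18 + 0.06) = 0.35.
Using total probability over the partition,
P(D) = P(D|L1)·P(L1) + P(D|L2)·P(L2) + P(D|L3)·P(L3) + P(D|L4)·P(L4)
      = 0.1115·0.41 + 0.1276·0.18 + 0.1829·0.35 + 0.1917·0.06
      = 0.045715 + 0.022968 + 0.064015 + 0.011502 = 0.1442

P(D) ≈ 0.1442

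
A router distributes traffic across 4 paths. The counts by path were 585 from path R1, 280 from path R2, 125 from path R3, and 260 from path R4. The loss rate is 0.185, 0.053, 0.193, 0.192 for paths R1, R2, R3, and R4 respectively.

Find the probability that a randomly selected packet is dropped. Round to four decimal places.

Total: 585 + 280 + 125 + 260 = 1250.
P(R1) = 585/1250 = 0.468. P(R2) = 280/1250 = 0.224. P(R3) = 125/1250 = 0.1. P(R4) = 260/1250 = 0.208.
P(L) = P(L|R1)·P(R1) + P(L|R2)·P(R2) + P(L|R3)·P(R3) + P(L|R4)·P(R4)
      = 0.185·0.468 + 0.053·0.224 + 0.193·0.1 + 0.192·0.208
      = 0.08658 + 0.011872 + 0.0193 + 0.039936 = 0.157688

P(L) ≈ 0.1577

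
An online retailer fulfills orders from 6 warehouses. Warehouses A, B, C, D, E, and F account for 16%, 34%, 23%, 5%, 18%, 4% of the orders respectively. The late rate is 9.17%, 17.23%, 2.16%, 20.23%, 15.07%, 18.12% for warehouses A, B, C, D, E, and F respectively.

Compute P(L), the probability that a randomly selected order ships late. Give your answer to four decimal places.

By the law of total probability,
P(L) = P(L|A)·P(A) + P(L|B)·P(B) + P(L|C)·P(C) + P(L|D)·P(D) + P(L|E)·P(E) + P(L|F)·P(F)
      = 0.0917·0.16 + 0.1723·0.34 + 0.0216·0.23 + 0.2023·0.05 + 0.1507·0.18 + 0.1812·0.04
      = 0.014672 + 0.058582 + 0.004968 + 0.010115 + 0.027126 + 0.007248 = 0.122711

0.1227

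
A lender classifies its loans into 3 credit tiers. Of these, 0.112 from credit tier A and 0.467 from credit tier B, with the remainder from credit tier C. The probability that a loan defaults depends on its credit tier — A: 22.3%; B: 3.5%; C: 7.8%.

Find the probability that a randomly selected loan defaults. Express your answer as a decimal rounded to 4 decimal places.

P(D) ≈ 0.0742

P(C) = 1 − (0.112 + 0.467) = 0.421.
By the law of total probability,
P(D) = P(D|A)·P(A) + P(D|B)·P(B) + P(D|C)·P(C)
      = 0.223·0.112 + 0.035·0.467 + 0.078·0.421
      = 0.024976 + 0.016345 + 0.032838 = 0.074159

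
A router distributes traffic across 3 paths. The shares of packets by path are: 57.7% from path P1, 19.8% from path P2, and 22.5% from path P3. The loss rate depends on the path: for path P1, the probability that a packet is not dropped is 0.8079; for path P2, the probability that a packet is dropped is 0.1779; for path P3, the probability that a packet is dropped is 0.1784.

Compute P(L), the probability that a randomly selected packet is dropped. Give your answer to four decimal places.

P(L) ≈ 0.1862

P(L|P1) = 1 − 0.8079 = 0.1921.
Using total probability over the partition,
P(L) = P(L|P1)·P(P1) + P(L|P2)·P(P2) + P(L|P3)·P(P3)
      = 0.1921·0.577 + 0.1779·0.198 + 0.1784·0.225
      = 0.1108417 + 0.0352242 + 0.04014 = 0.1862059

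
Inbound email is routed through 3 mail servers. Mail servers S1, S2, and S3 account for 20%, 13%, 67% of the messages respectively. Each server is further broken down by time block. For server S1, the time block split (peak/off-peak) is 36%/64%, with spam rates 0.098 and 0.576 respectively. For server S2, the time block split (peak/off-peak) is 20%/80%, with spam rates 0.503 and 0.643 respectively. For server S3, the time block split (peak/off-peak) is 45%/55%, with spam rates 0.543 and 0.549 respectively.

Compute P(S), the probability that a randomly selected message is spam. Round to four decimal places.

P(S|S1) = 0.36·0.098 + 0.64·0.576 = 0.03528 + 0.36864 = 0.40392
P(S|S2) = 0.2·0.503 + 0.8·0.643 = 0.1006 + 0.5144 = 0.615
P(S|S3) = 0.45·0.543 + 0.55·0.549 = 0.24435 + 0.30195 = 0.5463
By total probability over the outer partition,
P(S) = 0.2·0.40392 + 0.13·0.615 + 0.67·0.5463
      = 0.080784 + 0.07995 + 0.366021 = 0.526755

P(S) ≈ 0.5268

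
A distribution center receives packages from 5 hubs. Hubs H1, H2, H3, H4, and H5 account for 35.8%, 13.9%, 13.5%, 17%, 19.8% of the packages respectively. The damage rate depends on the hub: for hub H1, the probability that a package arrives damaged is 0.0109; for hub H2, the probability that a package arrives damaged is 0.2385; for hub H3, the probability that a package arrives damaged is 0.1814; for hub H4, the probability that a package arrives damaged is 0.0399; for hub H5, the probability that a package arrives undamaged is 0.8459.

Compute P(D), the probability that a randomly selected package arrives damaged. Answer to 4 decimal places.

P(D) ≈ 0.0988

P(D|H5) = 1 − 0.8459 = 0.1541.
Using total probability over the partition,
P(D) = P(D|H1)·P(H1) + P(D|H2)·P(H2) + P(D|H3)·P(H3) + P(D|H4)·P(H4) + P(D|H5)·P(H5)
      = 0.0109·0.358 + 0.2385·0.139 + 0.1814·0.135 + 0.0399·0.17 + 0.1541·0.198
      = 0.0039022 + 0.0331515 + 0.024489 + 0.006783 + 0.0305118 = 0.0988375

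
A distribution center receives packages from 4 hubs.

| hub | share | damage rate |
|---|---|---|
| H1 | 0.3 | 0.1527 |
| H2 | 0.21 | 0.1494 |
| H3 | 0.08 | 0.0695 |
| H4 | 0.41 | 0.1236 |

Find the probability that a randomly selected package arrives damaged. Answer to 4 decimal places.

0.1334

P(D) = P(D|H1)·P(H1) + P(D|H2)·P(H2) + P(D|H3)·P(H3) + P(D|H4)·P(H4)
      = 0.1527·0.3 + 0.1494·0.21 + 0.0695·0.08 + 0.1236·0.41
      = 0.04581 + 0.031374 + 0.00556 + 0.050676 = 0.13342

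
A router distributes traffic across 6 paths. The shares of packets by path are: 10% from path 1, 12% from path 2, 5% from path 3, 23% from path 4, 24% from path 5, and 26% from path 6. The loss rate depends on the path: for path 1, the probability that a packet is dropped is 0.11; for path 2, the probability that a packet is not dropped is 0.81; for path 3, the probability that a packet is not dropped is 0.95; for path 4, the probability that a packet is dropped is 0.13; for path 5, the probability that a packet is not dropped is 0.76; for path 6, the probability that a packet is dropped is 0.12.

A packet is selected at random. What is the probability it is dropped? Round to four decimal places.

0.1550

P(L|2) = 1 − 0.81 = 0.19.
P(L|3) = 1 − 0.95 = 0.05.
P(L|5) = 1 − 0.76 = 0.24.
P(L) = P(L|1)·P(1) + P(L|2)·P(2) + P(L|3)·P(3) + P(L|4)·P(4) + P(L|5)·P(5) + P(L|6)·P(6)
      = 0.11·0.1 + 0.19·0.12 + 0.05·0.05 + 0.13·0.23 + 0.24·0.24 + 0.12·0.26
      = 0.011 + 0.0228 + 0.0025 + 0.0299 + 0.0576 + 0.0312 = 0.155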